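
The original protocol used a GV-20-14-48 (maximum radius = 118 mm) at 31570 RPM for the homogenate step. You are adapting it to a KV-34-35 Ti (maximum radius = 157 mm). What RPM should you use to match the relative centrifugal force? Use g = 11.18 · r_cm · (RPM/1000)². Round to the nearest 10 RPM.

Original rotor: r = 118 mm = 11.8 cm
RCF_original = 11.18 × 11.8 × (31.57)² = 11.18 × 11.8 × 996.6649 ≈ 131,484 × g
Your rotor: r = 157 mm = 15.7 cm
131,484 = 11.18 × 15.7 × (N/1000)²
(N/1000)² = 131,484 / 175.526 = 749.0856
N = 1000 × √749.0856 ≈ 27,369.4

≈ 27370 RPM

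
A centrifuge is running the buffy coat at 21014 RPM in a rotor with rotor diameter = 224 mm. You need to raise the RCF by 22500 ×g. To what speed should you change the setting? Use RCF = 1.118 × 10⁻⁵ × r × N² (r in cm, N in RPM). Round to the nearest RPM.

r = 224 mm / 2 = 112 mm = 11.2 cm
Current RCF = 1.118 × 10⁻⁵ × 11.2 × (21014)² = 1.118 × 10⁻⁵ × 11.2 × 441,588,196 ≈ 55,293.9 × g
Target RCF = 55,293.9 + 22,500 = 77,793.9 × g
N² = 77,793.9 / (12.5216 × 10⁻⁵) = 621,277,632
N ≈ √621,277,632 ≈ 24,925.4

N₂ ≈ 24925 RPM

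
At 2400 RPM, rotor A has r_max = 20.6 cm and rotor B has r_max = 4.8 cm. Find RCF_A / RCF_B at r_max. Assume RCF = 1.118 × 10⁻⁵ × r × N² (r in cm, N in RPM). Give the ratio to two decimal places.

4.29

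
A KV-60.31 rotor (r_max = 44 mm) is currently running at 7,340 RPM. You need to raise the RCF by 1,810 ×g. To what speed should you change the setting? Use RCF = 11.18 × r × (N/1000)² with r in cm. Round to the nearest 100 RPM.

r = 44 mm = 4.4 cm
Current RCF = 11.18 × 4.4 × (7.34)² = 11.18 × 4.4 × 53.8756 ≈ 2,650.2 × g
Target RCF = 2,650.2 + 1,810 = 4,460.2 × g
(N/1000)² = 4,460.2 / 49.192 = 90.66921
N = 1000 × √90.66921 ≈ 9,522.0

N₂ ≈ 9500 RPM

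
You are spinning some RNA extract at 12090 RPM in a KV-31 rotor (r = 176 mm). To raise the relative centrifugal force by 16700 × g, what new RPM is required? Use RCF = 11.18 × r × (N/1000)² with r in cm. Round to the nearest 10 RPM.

r = 176 mm = 17.6 cm
Current RCF = 11.18 × 17.6 × (12.09)² = 11.18 × 17.6 × 146.1681 ≈ 28,761.2 × g
Target RCF = 28,761.2 + 16,700 = 45,461.2 × g
(N/1000)² = 45,461.2 / 196.768 = 231.0396
N = 1000 × √231.0396 ≈ 15,200.0

N₂ ≈ 15200 RPM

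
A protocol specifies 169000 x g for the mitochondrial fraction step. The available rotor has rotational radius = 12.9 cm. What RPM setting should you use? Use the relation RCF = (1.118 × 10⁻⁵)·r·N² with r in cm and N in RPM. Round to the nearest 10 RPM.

169,000 = 1.118 × 10⁻⁵ × 12.9 × N²
N² = 169,000 / (14.4222 × 10⁻⁵) = 1,171,804,579
N ≈ √1,171,804,579 ≈ 34,231.6

≈ 34230 RPM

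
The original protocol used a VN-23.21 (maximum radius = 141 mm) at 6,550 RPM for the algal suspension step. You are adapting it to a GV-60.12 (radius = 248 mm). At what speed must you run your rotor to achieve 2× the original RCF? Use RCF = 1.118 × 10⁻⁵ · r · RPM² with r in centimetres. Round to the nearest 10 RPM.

6980 RPM

Original rotor: r = 141 mm = 14.1 cm
RCF_original = 1.118 × 10⁻⁵ × 14.1 × (6550)² = 1.118 × 10⁻⁵ × 14.1 × 42,902,500 ≈ 6,763.1 × g
Target RCF = 2 × 6,763.1 ≈ 13,526.2 × g
Your rotor: r = 248 mm = 24.8 cm
13,526.2 = 1.118 × 10⁻⁵ × 24.8 × N²
N² = 13,526.2 / (27.7264 × 10⁻⁵) = 48,784,552
N ≈ √48,784,552 ≈ 6,984.6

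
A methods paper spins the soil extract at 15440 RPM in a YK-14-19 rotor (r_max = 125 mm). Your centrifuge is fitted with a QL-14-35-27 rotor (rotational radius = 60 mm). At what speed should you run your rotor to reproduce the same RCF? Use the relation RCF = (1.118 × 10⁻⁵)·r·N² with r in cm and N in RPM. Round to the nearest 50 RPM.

≈ 22300 RPM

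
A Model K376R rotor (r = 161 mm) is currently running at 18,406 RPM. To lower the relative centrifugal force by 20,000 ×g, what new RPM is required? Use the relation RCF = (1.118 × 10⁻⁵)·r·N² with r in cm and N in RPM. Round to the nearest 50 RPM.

15100 RPM

r = 161 mm = 16.1 cm
Current RCF = 1.118 × 10⁻⁵ × 16.1 × (18406)² = 1.118 × 10⁻⁵ × 16.1 × 338,780,836 ≈ 60,979.9 × g
Target RCF = 60,979.9 − 20,000 = 40,979.9 × g
N² = 40,979.9 / (17.9998 × 10⁻⁵) = 227,668,641
N ≈ √227,668,641 ≈ 15,088.7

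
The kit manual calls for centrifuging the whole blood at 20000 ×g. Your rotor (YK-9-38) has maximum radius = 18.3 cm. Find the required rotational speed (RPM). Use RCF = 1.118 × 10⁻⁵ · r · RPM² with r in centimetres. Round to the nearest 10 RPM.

N ≈ 9890 RPM

RCF = 1.118 × 10⁻⁵ × r × N²
20,000 = 1.118 × 10⁻⁵ × 18.3 × N²
N² = 20,000 / (20.4594 × 10⁻⁵) = 97,754,577
N ≈ √97,754,577 ≈ 9,887.1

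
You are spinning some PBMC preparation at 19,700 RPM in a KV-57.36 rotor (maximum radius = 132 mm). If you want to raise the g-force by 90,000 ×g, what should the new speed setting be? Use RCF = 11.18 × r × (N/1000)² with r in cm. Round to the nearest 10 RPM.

≈ 31590 RPM

r = 132 mm = 13.2 cm
Current RCF = 11.18 × 13.2 × (19.7)² = 11.18 × 13.2 × 388.09 ≈ 57,272.8 × g
Target RCF = 57,272.8 + 90,000 = 147,272.8 × g
(N/1000)² = 147,272.8 / 147.576 = 997.9455
N = 1000 × √997.9455 ≈ 31,590.3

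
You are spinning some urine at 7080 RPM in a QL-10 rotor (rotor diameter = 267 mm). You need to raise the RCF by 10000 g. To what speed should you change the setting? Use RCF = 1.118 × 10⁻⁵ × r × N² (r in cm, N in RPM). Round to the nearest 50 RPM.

r = 267 mm / 2 = 133.5 mm = 13.35 cm
Current RCF = 1.118 × 10⁻⁵ × 13.35 × (7080)² = 1.118 × 10⁻⁵ × 13.35 × 50,126,400 ≈ 7,481.5 × g
Target RCF = 7,481.5 + 10,000 = 17,481.5 × g
N² = 17,481.5 / (14.9253 × 10⁻⁵) = 117,126,624
N ≈ √117,126,624 ≈ 10,822.5

N₂ ≈ 10800 RPM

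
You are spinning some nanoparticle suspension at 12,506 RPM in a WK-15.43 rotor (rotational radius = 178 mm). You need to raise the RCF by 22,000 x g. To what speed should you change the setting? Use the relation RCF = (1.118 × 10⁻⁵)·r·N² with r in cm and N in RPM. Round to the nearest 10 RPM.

r = 178 mm = 17.8 cm
Current RCF = 1.118 × 10⁻⁵ × 17.8 × (12506)² = 1.118 × 10⁻⁵ × 17.8 × 156,400,036 ≈ 31,124.2 × g
Target RCF = 31,124.2 + 22,000 = 53,124.2 × g
N² = 53,124.2 / (19.9004 × 10⁻⁵) = 266,950,413
N ≈ √266,950,413 ≈ 16,338.6

≈ 16340 RPM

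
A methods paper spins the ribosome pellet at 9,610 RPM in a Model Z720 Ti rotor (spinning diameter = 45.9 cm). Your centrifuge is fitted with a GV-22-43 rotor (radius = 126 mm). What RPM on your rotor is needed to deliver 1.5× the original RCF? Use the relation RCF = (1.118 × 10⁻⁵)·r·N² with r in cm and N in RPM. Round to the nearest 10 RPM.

Original rotor: r = 45.9 / 2 = 22.95 cm
RCF = 1.118 × 10⁻⁵ × r × N²
RCF_original = 1.118 × 10⁻⁵ × 22.95 × (9610)² = 1.118 × 10⁻⁵ × 22.95 × 92,352,100 ≈ 23,695.8 × g
Target RCF = 1.5 × 23,695.8 ≈ 35,543.7 × g
Your rotor: r = 126 mm = 12.6 cm
35,543.7 = 1.118 × 10⁻⁵ × 12.6 × N²
N² = 35,543.7 / (14.0868 × 10⁻⁵) = 252,319,192
N ≈ √252,319,192 ≈ 15,884.6

≈ 15880 RPM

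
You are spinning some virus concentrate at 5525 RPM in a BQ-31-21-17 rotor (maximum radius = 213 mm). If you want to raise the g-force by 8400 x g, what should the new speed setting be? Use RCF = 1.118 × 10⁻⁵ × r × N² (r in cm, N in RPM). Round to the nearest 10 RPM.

≈ 8110 RPM

r = 213 mm = 21.3 cm
Current RCF = 1.118 × 10⁻⁵ × 21.3 × (5525)² = 1.118 × 10⁻⁵ × 21.3 × 30,525,625 ≈ 7,269.2 × g
Target RCF = 7,269.2 + 8,400 = 15,669.2 × g
N² = 15,669.2 / (23.8134 × 10⁻⁵) = 65,799,928
N ≈ √65,799,928 ≈ 8,111.7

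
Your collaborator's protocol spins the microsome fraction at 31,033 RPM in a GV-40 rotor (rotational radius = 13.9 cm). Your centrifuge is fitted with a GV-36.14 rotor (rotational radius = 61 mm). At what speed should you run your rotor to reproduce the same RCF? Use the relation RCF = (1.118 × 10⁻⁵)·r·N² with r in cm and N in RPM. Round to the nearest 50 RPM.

≈ 46850 RPM

RCF_original = 1.118 × 10⁻⁵ × 13.9 × (31033)² = 1.118 × 10⁻⁵ × 13.9 × 963,047,089 ≈ 149,659.4 × g
Your rotor: r = 61 mm = 6.1 cm
149,659.4 = 1.118 × 10⁻⁵ × 6.1 × N²
N² = 149,659.4 / (6.8198 × 10⁻⁵) = 2,194,483,709
N ≈ √2,194,483,709 ≈ 46,845.3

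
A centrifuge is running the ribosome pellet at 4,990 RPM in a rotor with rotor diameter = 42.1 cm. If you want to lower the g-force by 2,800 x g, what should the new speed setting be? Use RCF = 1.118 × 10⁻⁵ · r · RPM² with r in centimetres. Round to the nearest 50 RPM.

r = 42.1 / 2 = 21.05 cm
Current RCF = 1.118 × 10⁻⁵ × 21.05 × (4990)² = 1.118 × 10⁻⁵ × 21.05 × 24,900,100 ≈ 5,860 × g
Target RCF = 5,860 − 2,800 = 3,060 × g
N² = 3,060 / (23.5339 × 10⁻⁵) = 13,002,520
N ≈ √13,002,520 ≈ 3,605.9

N₂ ≈ 3600 RPM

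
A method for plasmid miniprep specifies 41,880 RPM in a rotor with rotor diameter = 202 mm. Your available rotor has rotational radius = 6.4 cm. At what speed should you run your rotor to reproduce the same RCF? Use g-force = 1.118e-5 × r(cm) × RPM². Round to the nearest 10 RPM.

≈ 52610 RPM

Original rotor: r = 202 mm / 2 = 101 mm = 10.1 cm
RCF = 1.118 × 10⁻⁵ × r × N²
RCF_original = 1.118 × 10⁻⁵ × 10.1 × (41880)² = 1.118 × 10⁻⁵ × 10.1 × 1,753,934,400 ≈ 198,050.8 × g
198,050.8 = 1.118 × 10⁻⁵ × 6.4 × N²
N² = 198,050.8 / (7.1552 × 10⁻⁵) = 2,767,928,220
N ≈ √2,767,928,220 ≈ 52,611.1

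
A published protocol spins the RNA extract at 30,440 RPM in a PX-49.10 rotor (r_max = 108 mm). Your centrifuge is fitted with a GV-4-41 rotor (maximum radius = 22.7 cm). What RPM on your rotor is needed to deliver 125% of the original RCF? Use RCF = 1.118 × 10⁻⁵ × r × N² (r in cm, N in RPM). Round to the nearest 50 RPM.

23450 RPM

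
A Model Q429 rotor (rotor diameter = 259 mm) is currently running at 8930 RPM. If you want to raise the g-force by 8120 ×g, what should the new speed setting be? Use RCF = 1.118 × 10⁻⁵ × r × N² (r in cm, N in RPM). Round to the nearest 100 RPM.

11700 RPM

r = 259 mm / 2 = 129.5 mm = 12.95 cm
Current RCF = 1.118 × 10⁻⁵ × 12.95 × (8930)² = 1.118 × 10⁻⁵ × 12.95 × 79,744,900 ≈ 11,545.5 × g
Target RCF = 11,545.5 + 8,120 = 19,665.5 × g
N² = 19,665.5 / (14.4781 × 10⁻⁵) = 135,829,287
N ≈ √135,829,287 ≈ 11,654.6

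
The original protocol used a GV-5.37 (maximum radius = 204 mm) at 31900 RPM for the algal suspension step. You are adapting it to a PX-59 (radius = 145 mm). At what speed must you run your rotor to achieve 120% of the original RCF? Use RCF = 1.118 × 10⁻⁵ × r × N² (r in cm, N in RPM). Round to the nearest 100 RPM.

41400 RPM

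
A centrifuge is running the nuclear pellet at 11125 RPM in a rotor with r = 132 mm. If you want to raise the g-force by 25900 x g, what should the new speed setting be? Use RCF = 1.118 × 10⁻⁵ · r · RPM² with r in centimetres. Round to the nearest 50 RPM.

≈ 17300 RPM

r = 132 mm = 13.2 cm
Current RCF = 1.118 × 10⁻⁵ × 13.2 × (11125)² = 1.118 × 10⁻⁵ × 13.2 × 123,765,625 ≈ 18,264.8 × g
Target RCF = 18,264.8 + 25,900 = 44,164.8 × g
N² = 44,164.8 / (14.7576 × 10⁻⁵) = 299,268,174
N ≈ √299,268,174 ≈ 17,299.4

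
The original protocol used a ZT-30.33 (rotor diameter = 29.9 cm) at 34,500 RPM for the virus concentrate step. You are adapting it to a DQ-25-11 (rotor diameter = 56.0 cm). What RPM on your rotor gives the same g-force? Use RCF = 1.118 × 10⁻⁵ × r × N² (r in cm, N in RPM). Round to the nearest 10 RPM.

25210 RPM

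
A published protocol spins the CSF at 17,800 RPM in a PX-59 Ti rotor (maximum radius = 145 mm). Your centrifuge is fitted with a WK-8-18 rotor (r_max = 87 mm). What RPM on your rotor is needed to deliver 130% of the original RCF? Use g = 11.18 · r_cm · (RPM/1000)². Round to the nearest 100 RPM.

Original rotor: r = 145 mm = 14.5 cm
RCF = 11.18 × r × (N/1000)²
RCF_original = 11.18 × 14.5 × (17.8)² = 11.18 × 14.5 × 316.84 ≈ 51,362.9 × g
Target RCF = 1.3 × 51,362.9 ≈ 66,771.8 × g
Your rotor: r = 87 mm = 8.7 cm
66,771.8 = 11.18 × 8.7 × (N/1000)²
(N/1000)² = 66,771.8 / 97.266 = 686.4865
N = 1000 × √686.4865 ≈ 26,200.9

≈ 26200 RPM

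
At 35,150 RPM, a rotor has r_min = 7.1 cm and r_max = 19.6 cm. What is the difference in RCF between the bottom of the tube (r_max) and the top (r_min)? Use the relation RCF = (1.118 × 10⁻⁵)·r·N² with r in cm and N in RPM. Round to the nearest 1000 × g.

RCF_max = 1.118 × 10⁻⁵ × 19.6 × (35150)² = 1.118 × 10⁻⁵ × 19.6 × 1,235,522,500 ≈ 270,737.6 × g
RCF_min = 1.118 × 10⁻⁵ × 7.1 × (35150)² = 1.118 × 10⁻⁵ × 7.1 × 1,235,522,500 ≈ 98,073.3 × g
ΔRCF = 270,737.6 − 98,073.3 = 172,664.3

≈ 173000 g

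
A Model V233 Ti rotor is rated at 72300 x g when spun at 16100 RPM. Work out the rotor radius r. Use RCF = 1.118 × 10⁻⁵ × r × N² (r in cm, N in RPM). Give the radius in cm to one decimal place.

RCF = 1.118 × 10⁻⁵ × r × N²
72300 = 1.118 × 10⁻⁵ × r × (16100)²
r = 72300 / (1.118 × 10⁻⁵ × 259,210,000) = 72300 / 2897.968 ≈ 24.949 cm

r ≈ 24.9 cm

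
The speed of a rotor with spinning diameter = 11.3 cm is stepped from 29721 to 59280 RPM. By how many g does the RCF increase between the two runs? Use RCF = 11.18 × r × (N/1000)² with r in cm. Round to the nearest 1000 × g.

166000 g

r = 11.3 / 2 = 5.65 cm
RCF₁ = 11.18 × 5.65 × (29.721)² = 11.18 × 5.65 × 883.337841 ≈ 55,797.8 × g
RCF₂ = 11.18 × 5.65 × (59.28)² = 11.18 × 5.65 × 3,514.1184 ≈ 221,976.3 × g
Increase = 221,976.3 − 55,797.8 = 166,178.5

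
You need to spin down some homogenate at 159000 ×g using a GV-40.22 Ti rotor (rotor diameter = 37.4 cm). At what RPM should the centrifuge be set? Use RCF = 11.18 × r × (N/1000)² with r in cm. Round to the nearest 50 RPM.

r = 37.4 / 2 = 18.7 cm
159,000 = 11.18 × 18.7 × (N/1000)²
(N/1000)² = 159,000 / 209.066 = 760.5254
N = 1000 × √760.5254 ≈ 27,577.6

N ≈ 27600 RPM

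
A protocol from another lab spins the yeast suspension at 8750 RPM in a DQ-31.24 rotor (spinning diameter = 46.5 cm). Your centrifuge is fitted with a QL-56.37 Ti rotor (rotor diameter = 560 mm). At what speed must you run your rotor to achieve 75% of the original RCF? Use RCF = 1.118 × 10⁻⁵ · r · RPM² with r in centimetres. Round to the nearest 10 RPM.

≈ 6910 RPM

Original rotor: r = 46.5 / 2 = 23.25 cm
RCF = 1.118 × 10⁻⁵ × r × N²
RCF_original = 1.118 × 10⁻⁵ × 23.25 × (8750)² = 1.118 × 10⁻⁵ × 23.25 × 76,562,500 ≈ 19,901.3 × g
Target RCF = 0.75 × 19,901.3 ≈ 14,926 × g
Your rotor: r = 560 mm / 2 = 280 mm = 28 cm
14,926 = 1.118 × 10⁻⁵ × 28 × N²
N² = 14,926 / (31.304 × 10⁻⁵) = 47,680,808
N ≈ √47,680,808 ≈ 6,905.1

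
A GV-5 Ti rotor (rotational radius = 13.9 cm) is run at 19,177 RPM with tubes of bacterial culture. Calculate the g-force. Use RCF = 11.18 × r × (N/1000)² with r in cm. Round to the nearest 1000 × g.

RCF = 11.18 × 13.9 × (19.177)² = 11.18 × 13.9 × 367.757329 ≈ 57,150.2 × g

≈ 57000 × g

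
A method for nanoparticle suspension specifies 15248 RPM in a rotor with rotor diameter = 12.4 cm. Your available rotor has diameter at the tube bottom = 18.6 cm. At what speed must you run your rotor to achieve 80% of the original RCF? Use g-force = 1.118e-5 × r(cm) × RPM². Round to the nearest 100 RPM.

≈ 11100 RPM

Original rotor: r = 12.4 / 2 = 6.2 cm
RCF = 1.118 × 10⁻⁵ × r × N²
RCF_original = 1.118 × 10⁻⁵ × 6.2 × (15248)² = 1.118 × 10⁻⁵ × 6.2 × 232,501,504 ≈ 16,116.1 × g
Target RCF = 0.8 × 16,116.1 ≈ 12,892.9 × g
Your rotor: r = 18.6 / 2 = 9.3 cm
12,892.9 = 1.118 × 10⁻⁵ × 9.3 × N²
N² = 12,892.9 / (10.3974 × 10⁻⁵) = 124,001,193
N ≈ √124,001,193 ≈ 11,135.6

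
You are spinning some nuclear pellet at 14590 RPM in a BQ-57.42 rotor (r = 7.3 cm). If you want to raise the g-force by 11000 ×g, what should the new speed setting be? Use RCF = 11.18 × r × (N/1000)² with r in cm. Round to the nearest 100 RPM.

Current RCF = 11.18 × 7.3 × (14.59)² = 11.18 × 7.3 × 212.8681 ≈ 17,373 × g
Target RCF = 17,373 + 11,000 = 28,373 × g
(N/1000)² = 28,373 / 81.614 = 347.6487
N = 1000 × √347.6487 ≈ 18,645.3

N₂ ≈ 18600 RPM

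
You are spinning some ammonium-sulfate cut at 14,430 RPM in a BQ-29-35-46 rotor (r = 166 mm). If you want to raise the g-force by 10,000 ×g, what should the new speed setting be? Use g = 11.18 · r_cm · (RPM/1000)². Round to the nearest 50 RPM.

16200 RPM

r = 166 mm = 16.6 cm
Current RCF = 11.18 × 16.6 × (14.43)² = 11.18 × 16.6 × 208.2249 ≈ 38,644 × g
Target RCF = 38,644 + 10,000 = 48,644 × g
(N/1000)² = 48,644 / 185.588 = 262.1075
N = 1000 × √262.1075 ≈ 16,189.7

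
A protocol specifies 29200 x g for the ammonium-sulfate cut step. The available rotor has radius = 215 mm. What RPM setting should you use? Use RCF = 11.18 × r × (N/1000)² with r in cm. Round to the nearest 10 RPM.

11020 RPM

r = 215 mm = 21.5 cm
RCF = 11.18 × r × (N/1000)²
29,200 = 11.18 × 21.5 × (N/1000)²
(N/1000)² = 29,200 / 240.37 = 121.4794
N = 1000 × √121.4794 ≈ 11,021.8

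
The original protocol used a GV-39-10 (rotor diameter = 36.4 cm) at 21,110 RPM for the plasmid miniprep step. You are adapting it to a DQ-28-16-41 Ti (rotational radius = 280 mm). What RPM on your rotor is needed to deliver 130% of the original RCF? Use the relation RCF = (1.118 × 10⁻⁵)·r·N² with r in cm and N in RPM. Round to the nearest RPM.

19405 RPM

Original rotor: r = 36.4 / 2 = 18.2 cm
RCF_original = 1.118 × 10⁻⁵ × 18.2 × (21110)² = 1.118 × 10⁻⁵ × 18.2 × 445,632,100 ≈ 90,675.4 × g
Target RCF = 1.3 × 90,675.4 ≈ 117,878 × g
Your rotor: r = 280 mm = 28.0 cm
117,878 = 1.118 × 10⁻⁵ × 28 × N²
N² = 117,878 / (31.304 × 10⁻⁵) = 376,558,906
N ≈ √376,558,906 ≈ 19,405.1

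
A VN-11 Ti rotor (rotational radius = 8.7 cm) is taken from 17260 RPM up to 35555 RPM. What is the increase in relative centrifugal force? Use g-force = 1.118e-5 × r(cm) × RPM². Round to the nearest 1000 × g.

≈ 94000 × g

RCF₁ = 1.118 × 10⁻⁵ × 8.7 × (17260)² = 1.118 × 10⁻⁵ × 8.7 × 297,907,600 ≈ 28,976.3 × g
RCF₂ = 1.118 × 10⁻⁵ × 8.7 × (35555)² = 1.118 × 10⁻⁵ × 8.7 × 1,264,158,025 ≈ 122,959.6 × g
Increase = 122,959.6 − 28,976.3 = 93,983.3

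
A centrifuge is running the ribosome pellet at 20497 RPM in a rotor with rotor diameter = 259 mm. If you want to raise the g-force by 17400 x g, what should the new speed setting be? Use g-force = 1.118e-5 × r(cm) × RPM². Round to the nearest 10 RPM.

r = 259 mm / 2 = 129.5 mm = 12.95 cm
Current RCF = 1.118 × 10⁻⁵ × 12.95 × (20497)² = 1.118 × 10⁻⁵ × 12.95 × 420,127,009 ≈ 60,826.4 × g
Target RCF = 60,826.4 + 17,400 = 78,226.4 × g
N² = 78,226.4 / (14.4781 × 10⁻⁵) = 540,308,466
N ≈ √540,308,466 ≈ 23,244.5

23240 RPM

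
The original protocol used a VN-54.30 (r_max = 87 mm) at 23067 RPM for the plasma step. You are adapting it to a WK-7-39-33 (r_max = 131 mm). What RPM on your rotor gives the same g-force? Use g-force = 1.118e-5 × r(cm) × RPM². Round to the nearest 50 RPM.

Original rotor: r = 87 mm = 8.7 cm
RCF_original = 1.118 × 10⁻⁵ × 8.7 × (23067)² = 1.118 × 10⁻⁵ × 8.7 × 532,086,489 ≈ 51,753.9 × g
Your rotor: r = 131 mm = 13.1 cm
51,753.9 = 1.118 × 10⁻⁵ × 13.1 × N²
N² = 51,753.9 / (14.6458 × 10⁻⁵) = 353,370,249
N ≈ √353,370,249 ≈ 18,798.1

18800 RPM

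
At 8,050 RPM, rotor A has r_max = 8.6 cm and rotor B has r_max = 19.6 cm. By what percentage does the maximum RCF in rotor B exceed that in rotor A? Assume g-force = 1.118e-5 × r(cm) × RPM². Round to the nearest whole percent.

At equal RPM, RCF scales linearly with r: ratio = 19.6 / 8.6 = 2.2791.
So rotor B delivers 127.9% more g-force.

128%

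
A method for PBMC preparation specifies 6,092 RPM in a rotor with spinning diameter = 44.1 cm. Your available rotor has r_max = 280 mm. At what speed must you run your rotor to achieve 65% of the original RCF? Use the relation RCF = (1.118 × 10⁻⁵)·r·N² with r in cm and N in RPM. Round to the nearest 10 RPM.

Original rotor: r = 44.1 / 2 = 22.05 cm
RCF = 1.118 × 10⁻⁵ × r × N²
RCF_original = 1.118 × 10⁻⁵ × 22.05 × (6092)² = 1.118 × 10⁻⁵ × 22.05 × 37,112,464 ≈ 9,148.9 × g
Target RCF = 0.65 × 9,148.9 ≈ 5,946.8 × g
Your rotor: r = 280 mm = 28.0 cm
5,946.8 = 1.118 × 10⁻⁵ × 28 × N²
N² = 5,946.8 / (31.304 × 10⁻⁵) = 18,996,933
N ≈ √18,996,933 ≈ 4,358.5

≈ 4360 RPM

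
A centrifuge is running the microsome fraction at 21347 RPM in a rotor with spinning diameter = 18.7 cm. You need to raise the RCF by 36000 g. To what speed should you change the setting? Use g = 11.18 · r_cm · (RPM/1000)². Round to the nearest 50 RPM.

≈ 28300 RPM

r = 18.7 / 2 = 9.35 cm
Current RCF = 11.18 × 9.35 × (21.347)² = 11.18 × 9.35 × 455.694409 ≈ 47,635.1 × g
Target RCF = 47,635.1 + 36,000 = 83,635.1 × g
(N/1000)² = 83,635.1 / 104.533 = 800.0832
N = 1000 × √800.0832 ≈ 28,285.7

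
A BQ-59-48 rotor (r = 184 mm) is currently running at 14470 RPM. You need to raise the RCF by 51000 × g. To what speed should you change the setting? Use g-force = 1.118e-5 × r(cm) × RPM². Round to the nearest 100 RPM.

≈ 21400 RPM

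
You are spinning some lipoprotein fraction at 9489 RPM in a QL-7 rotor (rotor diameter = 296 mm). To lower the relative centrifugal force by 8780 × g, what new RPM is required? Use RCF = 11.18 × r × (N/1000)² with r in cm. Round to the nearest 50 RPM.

r = 296 mm / 2 = 148 mm = 14.8 cm
Current RCF = 11.18 × 14.8 × (9.489)² = 11.18 × 14.8 × 90.041121 ≈ 14,898.6 × g
Target RCF = 14,898.6 − 8,780 = 6,118.6 × g
(N/1000)² = 6,118.6 / 165.464 = 36.97844
N = 1000 × √36.97844 ≈ 6,081.0

≈ 6100 RPM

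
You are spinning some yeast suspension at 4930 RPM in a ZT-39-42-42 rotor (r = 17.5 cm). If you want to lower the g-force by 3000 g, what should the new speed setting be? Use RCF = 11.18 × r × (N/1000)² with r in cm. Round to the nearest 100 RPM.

Current RCF = 11.18 × 17.5 × (4.93)² = 11.18 × 17.5 × 24.3049 ≈ 4,755.3 × g
Target RCF = 4,755.3 − 3,000 = 1,755.3 × g
(N/1000)² = 1,755.3 / 195.65 = 8.971633
N = 1000 × √8.971633 ≈ 2,995.3

3000 RPM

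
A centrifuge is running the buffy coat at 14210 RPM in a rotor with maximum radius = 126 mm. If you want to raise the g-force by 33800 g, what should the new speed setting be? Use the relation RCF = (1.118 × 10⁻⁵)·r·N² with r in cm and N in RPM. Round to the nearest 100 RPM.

r = 126 mm = 12.6 cm
Current RCF = 1.118 × 10⁻⁵ × 12.6 × (14210)² = 1.118 × 10⁻⁵ × 12.6 × 201,924,100 ≈ 28,444.6 × g
Target RCF = 28,444.6 + 33,800 = 62,244.6 × g
N² = 62,244.6 / (14.0868 × 10⁻⁵) = 441,864,724
N ≈ √441,864,724 ≈ 21,020.6

21000 RPM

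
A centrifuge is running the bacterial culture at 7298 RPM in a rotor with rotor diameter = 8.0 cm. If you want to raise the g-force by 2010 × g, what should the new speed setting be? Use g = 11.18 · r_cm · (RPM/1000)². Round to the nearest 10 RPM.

r = 8.0 / 2 = 4 cm
Current RCF = 11.18 × 4 × (7.298)² = 11.18 × 4 × 53.260804 ≈ 2,381.8 × g
Target RCF = 2,381.8 + 2,010 = 4,391.8 × g
(N/1000)² = 4,391.8 / 44.72 = 98.20662
N = 1000 × √98.20662 ≈ 9,909.9

9910 RPM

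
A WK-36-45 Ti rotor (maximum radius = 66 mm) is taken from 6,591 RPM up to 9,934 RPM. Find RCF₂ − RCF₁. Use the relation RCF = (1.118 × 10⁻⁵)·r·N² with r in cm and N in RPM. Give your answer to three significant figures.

4080 x g

r = 66 mm = 6.6 cm
RCF₁ = 1.118 × 10⁻⁵ × 6.6 × (6591)² = 1.118 × 10⁻⁵ × 6.6 × 43,441,281 ≈ 3,205.4 × g
RCF₂ = 1.118 × 10⁻⁵ × 6.6 × (9934)² = 1.118 × 10⁻⁵ × 6.6 × 98,684,356 ≈ 7,281.7 × g
Increase = 7,281.7 − 3,205.4 = 4,076.3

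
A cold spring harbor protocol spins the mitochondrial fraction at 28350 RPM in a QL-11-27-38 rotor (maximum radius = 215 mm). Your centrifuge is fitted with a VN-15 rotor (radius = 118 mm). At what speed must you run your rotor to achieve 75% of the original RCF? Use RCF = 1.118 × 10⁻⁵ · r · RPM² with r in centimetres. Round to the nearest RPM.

Original rotor: r = 215 mm = 21.5 cm
RCF = 1.118 × 10⁻⁵ × r × N²
RCF_original = 1.118 × 10⁻⁵ × 21.5 × (28350)² = 1.118 × 10⁻⁵ × 21.5 × 803,722,500 ≈ 193,190.8 × g
Target RCF = 0.75 × 193,190.8 ≈ 144,893.1 × g
Your rotor: r = 118 mm = 11.8 cm
144,893.1 = 1.118 × 10⁻⁵ × 11.8 × N²
N² = 144,893.1 / (13.1924 × 10⁻⁵) = 1,098,307,359
N ≈ √1,098,307,359 ≈ 33,140.7

≈ 33141 RPM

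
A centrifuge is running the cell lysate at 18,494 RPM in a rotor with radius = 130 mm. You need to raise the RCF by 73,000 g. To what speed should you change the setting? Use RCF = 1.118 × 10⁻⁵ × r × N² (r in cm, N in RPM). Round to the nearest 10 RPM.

≈ 29060 RPM

r = 130 mm = 13.0 cm
Current RCF = 1.118 × 10⁻⁵ × 13 × (18494)² = 1.118 × 10⁻⁵ × 13 × 342,028,036 ≈ 49,710.4 × g
Target RCF = 49,710.4 + 73,000 = 122,710.4 × g
N² = 122,710.4 / (14.534 × 10⁻⁵) = 844,298,885
N ≈ √844,298,885 ≈ 29,056.8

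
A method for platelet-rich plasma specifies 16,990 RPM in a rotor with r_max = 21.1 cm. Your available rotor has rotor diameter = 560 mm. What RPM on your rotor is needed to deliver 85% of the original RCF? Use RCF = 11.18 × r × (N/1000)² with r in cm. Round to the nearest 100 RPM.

13600 RPM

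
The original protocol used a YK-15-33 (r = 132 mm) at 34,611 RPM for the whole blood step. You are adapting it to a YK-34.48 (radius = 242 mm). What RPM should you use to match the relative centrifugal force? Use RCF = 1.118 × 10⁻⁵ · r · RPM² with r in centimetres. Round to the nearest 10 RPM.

25560 RPM

Original rotor: r = 132 mm = 13.2 cm
RCF = 1.118 × 10⁻⁵ × r × N²
RCF_original = 1.118 × 10⁻⁵ × 13.2 × (34611)² = 1.118 × 10⁻⁵ × 13.2 × 1,197,921,321 ≈ 176,784.4 × g
Your rotor: r = 242 mm = 24.2 cm
176,784.4 = 1.118 × 10⁻⁵ × 24.2 × N²
N² = 176,784.4 / (27.0556 × 10⁻⁵) = 653,411,493
N ≈ √653,411,493 ≈ 25,561.9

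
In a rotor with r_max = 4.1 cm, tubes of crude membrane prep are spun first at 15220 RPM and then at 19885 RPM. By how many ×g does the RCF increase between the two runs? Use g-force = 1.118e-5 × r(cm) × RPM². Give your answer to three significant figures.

RCF₁ = 1.118 × 10⁻⁵ × 4.1 × (15220)² = 1.118 × 10⁻⁵ × 4.1 × 231,648,400 ≈ 10,618.3 × g
RCF₂ = 1.118 × 10⁻⁵ × 4.1 × (19885)² = 1.118 × 10⁻⁵ × 4.1 × 395,413,225 ≈ 18,125 × g
Increase = 18,125 − 10,618.3 = 7,506.7

≈ 7510 ×g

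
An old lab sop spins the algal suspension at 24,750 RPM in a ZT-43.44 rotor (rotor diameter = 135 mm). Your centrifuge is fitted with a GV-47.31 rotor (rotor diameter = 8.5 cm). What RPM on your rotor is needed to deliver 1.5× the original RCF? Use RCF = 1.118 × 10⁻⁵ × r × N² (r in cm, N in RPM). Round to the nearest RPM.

≈ 38201 RPM

Original rotor: r = 135 mm / 2 = 67.5 mm = 6.75 cm
RCF = 1.118 × 10⁻⁵ × r × N²
RCF_original = 1.118 × 10⁻⁵ × 6.75 × (24750)² = 1.118 × 10⁻⁵ × 6.75 × 612,562,500 ≈ 46,227 × g
Target RCF = 1.5 × 46,227 ≈ 69,340.5 × g
Your rotor: r = 8.5 / 2 = 4.25 cm
69,340.5 = 1.118 × 10⁻⁵ × 4.25 × N²
N² = 69,340.5 / (4.7515 × 10⁻⁵) = 1,459,339,156
N ≈ √1,459,339,156 ≈ 38,201.3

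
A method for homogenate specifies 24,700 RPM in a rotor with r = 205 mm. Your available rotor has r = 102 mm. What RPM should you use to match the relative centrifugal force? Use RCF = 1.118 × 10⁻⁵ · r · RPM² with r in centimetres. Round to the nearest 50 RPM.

≈ 35000 RPM

Original rotor: r = 205 mm = 20.5 cm
RCF = 1.118 × 10⁻⁵ × r × N²
RCF_original = 1.118 × 10⁻⁵ × 20.5 × (24700)² = 1.118 × 10⁻⁵ × 20.5 × 610,090,000 ≈ 139,826.5 × g
Your rotor: r = 102 mm = 10.2 cm
139,826.5 = 1.118 × 10⁻⁵ × 10.2 × N²
N² = 139,826.5 / (11.4036 × 10⁻⁵) = 1,226,161,037
N ≈ √1,226,161,037 ≈ 35,016.6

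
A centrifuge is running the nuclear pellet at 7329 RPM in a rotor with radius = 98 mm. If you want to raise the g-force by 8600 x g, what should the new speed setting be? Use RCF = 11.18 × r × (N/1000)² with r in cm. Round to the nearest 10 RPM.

11500 RPM

r = 98 mm = 9.8 cm
Current RCF = 11.18 × 9.8 × (7.329)² = 11.18 × 9.8 × 53.714241 ≈ 5,885.1 × g
Target RCF = 5,885.1 + 8,600 = 14,485.1 × g
(N/1000)² = 14,485.1 / 109.564 = 132.2067
N = 1000 × √132.2067 ≈ 11,498.1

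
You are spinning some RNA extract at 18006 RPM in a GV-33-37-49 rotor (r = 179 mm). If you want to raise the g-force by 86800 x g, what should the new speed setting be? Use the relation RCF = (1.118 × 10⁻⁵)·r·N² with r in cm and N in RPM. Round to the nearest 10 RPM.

r = 179 mm = 17.9 cm
Current RCF = 1.118 × 10⁻⁵ × 17.9 × (18006)² = 1.118 × 10⁻⁵ × 17.9 × 324,216,036 ≈ 64,882.8 × g
Target RCF = 64,882.8 + 86,800 = 151,682.8 × g
N² = 151,682.8 / (20.0122 × 10⁻⁵) = 757,951,649
N ≈ √757,951,649 ≈ 27,530.9

27530 RPM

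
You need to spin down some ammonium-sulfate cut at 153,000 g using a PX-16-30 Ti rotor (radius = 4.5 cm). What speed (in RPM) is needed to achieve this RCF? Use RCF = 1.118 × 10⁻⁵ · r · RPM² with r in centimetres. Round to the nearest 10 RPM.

RCF = 1.118 × 10⁻⁵ × r × N²
153,000 = 1.118 × 10⁻⁵ × 4.5 × N²
N² = 153,000 / (5.031 × 10⁻⁵) = 3,041,144,902
N ≈ √3,041,144,902 ≈ 55,146.6

≈ 55150 RPM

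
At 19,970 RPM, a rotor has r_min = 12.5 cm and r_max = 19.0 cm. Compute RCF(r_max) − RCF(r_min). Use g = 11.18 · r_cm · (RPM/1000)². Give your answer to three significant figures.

≈ 29000 ×g

RCF_max = 11.18 × 19 × (19.97)² = 11.18 × 19 × 398.8009 ≈ 84,713.3 × g
RCF_min = 11.18 × 12.5 × (19.97)² = 11.18 × 12.5 × 398.8009 ≈ 55,732.4 × g
ΔRCF = 84,713.3 − 55,732.4 = 28,980.9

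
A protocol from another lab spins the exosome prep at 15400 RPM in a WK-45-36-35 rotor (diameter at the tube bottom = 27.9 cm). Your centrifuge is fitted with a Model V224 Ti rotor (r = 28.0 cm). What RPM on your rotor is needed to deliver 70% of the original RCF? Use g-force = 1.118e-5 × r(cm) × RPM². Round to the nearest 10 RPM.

Original rotor: r = 27.9 / 2 = 13.95 cm
RCF_original = 1.118 × 10⁻⁵ × 13.95 × (15400)² = 1.118 × 10⁻⁵ × 13.95 × 237,160,000 ≈ 36,987.7 × g
Target RCF = 0.7 × 36,987.7 ≈ 25,891.4 × g
25,891.4 = 1.118 × 10⁻⁵ × 28 × N²
N² = 25,891.4 / (31.304 × 10⁻⁵) = 82,709,558
N ≈ √82,709,558 ≈ 9,094.5

≈ 9090 RPM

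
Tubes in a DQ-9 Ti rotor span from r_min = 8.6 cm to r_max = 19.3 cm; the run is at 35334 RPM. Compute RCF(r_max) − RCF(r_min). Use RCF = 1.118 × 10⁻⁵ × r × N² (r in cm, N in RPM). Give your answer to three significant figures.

ΔRCF ≈ 149000 × g

ΔRCF = 1.118 × 10⁻⁵ × (r_max − r_min) × N² = 1.118 × 10⁻⁵ × 10.7 × 1,248,491,556 ≈ 149,352.1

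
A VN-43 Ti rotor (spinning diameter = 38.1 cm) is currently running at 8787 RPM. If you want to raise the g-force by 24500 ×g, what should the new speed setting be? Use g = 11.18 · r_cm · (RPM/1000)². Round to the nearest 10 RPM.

13870 RPM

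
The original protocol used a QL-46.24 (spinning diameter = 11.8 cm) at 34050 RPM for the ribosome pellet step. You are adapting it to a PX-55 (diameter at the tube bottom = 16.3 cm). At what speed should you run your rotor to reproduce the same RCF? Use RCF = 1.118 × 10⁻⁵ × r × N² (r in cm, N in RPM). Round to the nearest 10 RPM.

28970 RPM

Original rotor: r = 11.8 / 2 = 5.9 cm
RCF_original = 1.118 × 10⁻⁵ × 5.9 × (34050)² = 1.118 × 10⁻⁵ × 5.9 × 1,159,402,500 ≈ 76,476.5 × g
Your rotor: r = 16.3 / 2 = 8.15 cm
76,476.5 = 1.118 × 10⁻⁵ × 8.15 × N²
N² = 76,476.5 / (9.1117 × 10⁻⁵) = 839,321,971
N ≈ √839,321,971 ≈ 28,971.1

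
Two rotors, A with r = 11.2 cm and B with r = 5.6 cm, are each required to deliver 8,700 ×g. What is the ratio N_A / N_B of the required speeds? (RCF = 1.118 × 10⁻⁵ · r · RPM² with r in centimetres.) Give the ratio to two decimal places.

At fixed RCF, N ∝ 1/√r, so N_A/N_B = √(r_B/r_A) = √(5.6/11.2) = √0.500000 = 0.7071.

0.71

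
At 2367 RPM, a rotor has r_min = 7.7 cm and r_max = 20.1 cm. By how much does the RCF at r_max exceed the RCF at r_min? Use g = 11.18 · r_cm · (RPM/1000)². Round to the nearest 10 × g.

780 ×g

ΔRCF = 11.18 × (r_max − r_min) × (N/1000)² = 11.18 × 12.4 × 5.602689 ≈ 776.7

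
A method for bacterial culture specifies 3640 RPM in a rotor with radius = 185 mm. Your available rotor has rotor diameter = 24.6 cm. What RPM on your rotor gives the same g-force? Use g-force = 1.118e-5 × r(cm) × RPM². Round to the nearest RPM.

Original rotor: r = 185 mm = 18.5 cm
RCF_original = 1.118 × 10⁻⁵ × 18.5 × (3640)² = 1.118 × 10⁻⁵ × 18.5 × 13,249,600 ≈ 2,740.4 × g
Your rotor: r = 24.6 / 2 = 12.3 cm
2,740.4 = 1.118 × 10⁻⁵ × 12.3 × N²
N² = 2,740.4 / (13.7514 × 10⁻⁵) = 19,928,153
N ≈ √19,928,153 ≈ 4,464.1

≈ 4464 RPM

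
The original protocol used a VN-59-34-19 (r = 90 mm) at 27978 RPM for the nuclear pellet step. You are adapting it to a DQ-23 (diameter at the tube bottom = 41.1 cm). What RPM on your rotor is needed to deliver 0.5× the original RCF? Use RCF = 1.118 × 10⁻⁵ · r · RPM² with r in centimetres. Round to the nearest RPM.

Original rotor: r = 90 mm = 9.0 cm
RCF = 1.118 × 10⁻⁵ × r × N²
RCF_original = 1.118 × 10⁻⁵ × 9 × (27978)² = 1.118 × 10⁻⁵ × 9 × 782,768,484 ≈ 78,762.2 × g
Target RCF = 0.5 × 78,762.2 ≈ 39,381.1 × g
Your rotor: r = 41.1 / 2 = 20.55 cm
39,381.1 = 1.118 × 10⁻⁵ × 20.55 × N²
N² = 39,381.1 / (22.9749 × 10⁻⁵) = 171,409,234
N ≈ √171,409,234 ≈ 13,092.3

≈ 13092 RPM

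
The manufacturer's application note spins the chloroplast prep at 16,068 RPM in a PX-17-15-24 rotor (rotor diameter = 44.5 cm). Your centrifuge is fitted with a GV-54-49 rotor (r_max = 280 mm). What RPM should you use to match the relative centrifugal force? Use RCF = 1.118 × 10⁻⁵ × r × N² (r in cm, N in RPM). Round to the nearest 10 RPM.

14320 RPM

Original rotor: r = 44.5 / 2 = 22.25 cm
RCF = 1.118 × 10⁻⁵ × r × N²
RCF_original = 1.118 × 10⁻⁵ × 22.25 × (16068)² = 1.118 × 10⁻⁵ × 22.25 × 258,180,624 ≈ 64,223.7 × g
Your rotor: r = 280 mm = 28.0 cm
64,223.7 = 1.118 × 10⁻⁵ × 28 × N²
N² = 64,223.7 / (31.304 × 10⁻⁵) = 205,161,321
N ≈ √205,161,321 ≈ 14,323.5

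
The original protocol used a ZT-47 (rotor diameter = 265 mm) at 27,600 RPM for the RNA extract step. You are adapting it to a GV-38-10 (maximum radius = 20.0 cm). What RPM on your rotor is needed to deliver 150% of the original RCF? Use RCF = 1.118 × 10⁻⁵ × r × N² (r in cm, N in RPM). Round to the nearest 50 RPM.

≈ 27500 RPM

Original rotor: r = 265 mm / 2 = 132.5 mm = 13.25 cm
RCF_original = 1.118 × 10⁻⁵ × 13.25 × (27600)² = 1.118 × 10⁻⁵ × 13.25 × 761,760,000 ≈ 112,843.3 × g
Target RCF = 1.5 × 112,843.3 ≈ 169,265 × g
169,265 = 1.118 × 10⁻⁵ × 20 × N²
N² = 169,265 / (22.36 × 10⁻⁵) = 756,999,106
N ≈ √756,999,106 ≈ 27,513.6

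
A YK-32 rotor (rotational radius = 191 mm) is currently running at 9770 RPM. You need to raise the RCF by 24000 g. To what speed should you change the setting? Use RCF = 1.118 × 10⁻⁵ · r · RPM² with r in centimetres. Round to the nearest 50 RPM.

14400 RPM

r = 191 mm = 19.1 cm
Current RCF = 1.118 × 10⁻⁵ × 19.1 × (9770)² = 1.118 × 10⁻⁵ × 19.1 × 95,452,900 ≈ 20,382.8 × g
Target RCF = 20,382.8 + 24,000 = 44,382.8 × g
N² = 44,382.8 / (21.3538 × 10⁻⁵) = 207,844,974
N ≈ √207,844,974 ≈ 14,416.8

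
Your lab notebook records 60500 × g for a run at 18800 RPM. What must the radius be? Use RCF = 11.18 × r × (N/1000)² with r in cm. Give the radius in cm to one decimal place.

≈ 15.3 cm

RCF = 11.18 × r × (N/1000)²
60500 = 11.18 × r × (18.8)²
r = 60500 / (11.18 × 353.44) = 60500 / 3951.459 ≈ 15.311 cm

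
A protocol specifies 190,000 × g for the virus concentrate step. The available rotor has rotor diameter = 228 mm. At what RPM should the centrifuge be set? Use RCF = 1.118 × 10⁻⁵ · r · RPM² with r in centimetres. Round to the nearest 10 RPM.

r = 228 mm / 2 = 114 mm = 11.4 cm
190,000 = 1.118 × 10⁻⁵ × 11.4 × N²
N² = 190,000 / (12.7452 × 10⁻⁵) = 1,490,757,305
N ≈ √1,490,757,305 ≈ 38,610.3

38610 RPM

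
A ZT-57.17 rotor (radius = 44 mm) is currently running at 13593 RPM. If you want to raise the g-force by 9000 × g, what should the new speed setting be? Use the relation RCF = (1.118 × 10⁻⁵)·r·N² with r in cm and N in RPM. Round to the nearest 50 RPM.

≈ 19200 RPM

r = 44 mm = 4.4 cm
Current RCF = 1.118 × 10⁻⁵ × 4.4 × (13593)² = 1.118 × 10⁻⁵ × 4.4 × 184,769,649 ≈ 9,089.2 × g
Target RCF = 9,089.2 + 9,000 = 18,089.2 × g
N² = 18,089.2 / (4.9192 × 10⁻⁵) = 367,726,460
N ≈ √367,726,460 ≈ 19,176.2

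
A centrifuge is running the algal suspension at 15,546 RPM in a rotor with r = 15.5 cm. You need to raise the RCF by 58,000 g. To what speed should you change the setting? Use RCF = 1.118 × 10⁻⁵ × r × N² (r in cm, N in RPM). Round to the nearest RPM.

Current RCF = 1.118 × 10⁻⁵ × 15.5 × (15546)² = 1.118 × 10⁻⁵ × 15.5 × 241,678,116 ≈ 41,880.4 × g
Target RCF = 41,880.4 + 58,000 = 99,880.4 × g
N² = 99,880.4 / (17.329 × 10⁻⁵) = 576,377,171
N ≈ √576,377,171 ≈ 24,007.9

24008 RPM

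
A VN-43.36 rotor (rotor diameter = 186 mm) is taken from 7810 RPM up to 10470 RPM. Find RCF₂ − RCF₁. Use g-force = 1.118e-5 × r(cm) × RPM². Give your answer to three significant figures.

5060 x g

r = 186 mm / 2 = 93 mm = 9.3 cm
RCF₁ = 1.118 × 10⁻⁵ × 9.3 × (7810)² = 1.118 × 10⁻⁵ × 9.3 × 60,996,100 ≈ 6,342 × g
RCF₂ = 1.118 × 10⁻⁵ × 9.3 × (10470)² = 1.118 × 10⁻⁵ × 9.3 × 109,620,900 ≈ 11,397.7 × g
Increase = 11,397.7 − 6,342 = 5,055.7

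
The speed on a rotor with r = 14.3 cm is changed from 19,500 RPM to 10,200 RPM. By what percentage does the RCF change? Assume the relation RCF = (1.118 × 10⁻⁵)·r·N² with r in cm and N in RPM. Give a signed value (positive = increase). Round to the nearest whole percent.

-73%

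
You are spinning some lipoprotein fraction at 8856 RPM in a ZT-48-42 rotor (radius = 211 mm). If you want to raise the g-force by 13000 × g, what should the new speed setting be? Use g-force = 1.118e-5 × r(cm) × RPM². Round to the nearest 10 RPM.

r = 211 mm = 21.1 cm
Current RCF = 1.118 × 10⁻⁵ × 21.1 × (8856)² = 1.118 × 10⁻⁵ × 21.1 × 78,428,736 ≈ 18,501.2 × g
Target RCF = 18,501.2 + 13,000 = 31,501.2 × g
N² = 31,501.2 / (23.5898 × 10⁻⁵) = 133,537,376
N ≈ √133,537,376 ≈ 11,555.8

11560 RPM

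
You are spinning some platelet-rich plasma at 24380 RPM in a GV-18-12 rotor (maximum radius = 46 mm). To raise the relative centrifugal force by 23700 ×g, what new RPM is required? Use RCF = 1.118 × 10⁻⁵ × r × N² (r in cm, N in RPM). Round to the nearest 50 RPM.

32500 RPM

r = 46 mm = 4.6 cm
Current RCF = 1.118 × 10⁻⁵ × 4.6 × (24380)² = 1.118 × 10⁻⁵ × 4.6 × 594,384,400 ≈ 30,568 × g
Target RCF = 30,568 + 23,700 = 54,268 × g
N² = 54,268 / (5.1428 × 10⁻⁵) = 1,055,222,836
N ≈ √1,055,222,836 ≈ 32,484.2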